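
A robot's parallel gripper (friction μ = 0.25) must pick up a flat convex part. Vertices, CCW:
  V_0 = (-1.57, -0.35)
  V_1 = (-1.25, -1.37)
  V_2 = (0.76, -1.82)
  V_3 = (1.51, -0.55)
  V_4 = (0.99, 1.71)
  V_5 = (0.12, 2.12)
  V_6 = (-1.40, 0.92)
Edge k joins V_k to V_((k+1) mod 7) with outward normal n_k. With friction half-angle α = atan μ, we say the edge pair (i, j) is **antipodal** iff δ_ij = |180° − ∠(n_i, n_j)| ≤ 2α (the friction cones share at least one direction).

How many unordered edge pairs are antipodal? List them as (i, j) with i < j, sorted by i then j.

count = 5; pairs: (0,3), (1,4), (2,5), (2,6), (3,6)

α = atan 0.25 = 14.04°;  2α = 28.07°
n_0 = (-0.9541, -0.2993)
n_1 = (-0.2185, -0.9758)
n_2 = (+0.8611, -0.5085)
n_3 = (+0.9745, +0.2242)
n_4 = (+0.4263, +0.9046)
n_5 = (-0.6196, +0.7849)
n_6 = (-0.9912, +0.1327)
  (0,1): δ = 120.04°  ·
  (0,2): δ = 47.98°  ·
  (0,3): δ = 4.46°  ✓
  (0,4): δ = 47.35°  ·
  (0,5): δ = 110.87°  ·
  (0,6): δ = 154.96°  ·
  (1,2): δ = 107.94°  ·
  (1,3): δ = 64.42°  ·
  (1,4): δ = 12.61°  ✓
  (1,5): δ = 50.91°  ·
  (1,6): δ = 95.00°  ·
  (2,3): δ = 136.48°  ·
  (2,4): δ = 84.67°  ·
  (2,5): δ = 21.15°  ✓
  (2,6): δ = 22.94°  ✓
  (3,4): δ = 128.19°  ·
  (3,5): δ = 64.67°  ·
  (3,6): δ = 20.58°  ✓
  (4,5): δ = 116.48°  ·
  (4,6): δ = 72.39°  ·
  (5,6): δ = 135.91°  ·
antipodal pairs: 5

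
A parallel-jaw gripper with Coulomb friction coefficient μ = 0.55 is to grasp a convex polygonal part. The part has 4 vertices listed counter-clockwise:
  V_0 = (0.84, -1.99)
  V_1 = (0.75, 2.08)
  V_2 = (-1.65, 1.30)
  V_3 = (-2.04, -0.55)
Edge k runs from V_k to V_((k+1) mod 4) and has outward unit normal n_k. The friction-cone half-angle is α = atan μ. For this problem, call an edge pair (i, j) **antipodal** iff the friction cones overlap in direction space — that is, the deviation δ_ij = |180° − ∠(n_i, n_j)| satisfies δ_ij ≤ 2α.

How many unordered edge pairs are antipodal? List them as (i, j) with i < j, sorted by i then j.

α = atan 0.55 = 28.81°;  2α = 57.62°
n_0 = (+0.9998, +0.0221)
n_1 = (-0.3091, +0.9510)
n_2 = (-0.9785, +0.2063)
n_3 = (-0.4472, -0.8944)
  (0,1): δ = 73.26°  ·
  (0,2): δ = 13.17°  ✓
  (0,3): δ = 62.17°  ·
  (1,2): δ = 119.91°  ·
  (1,3): δ = 44.57°  ✓
  (2,3): δ = 104.66°  ·
antipodal pairs: 2

count = 2; pairs: (0,2), (1,3)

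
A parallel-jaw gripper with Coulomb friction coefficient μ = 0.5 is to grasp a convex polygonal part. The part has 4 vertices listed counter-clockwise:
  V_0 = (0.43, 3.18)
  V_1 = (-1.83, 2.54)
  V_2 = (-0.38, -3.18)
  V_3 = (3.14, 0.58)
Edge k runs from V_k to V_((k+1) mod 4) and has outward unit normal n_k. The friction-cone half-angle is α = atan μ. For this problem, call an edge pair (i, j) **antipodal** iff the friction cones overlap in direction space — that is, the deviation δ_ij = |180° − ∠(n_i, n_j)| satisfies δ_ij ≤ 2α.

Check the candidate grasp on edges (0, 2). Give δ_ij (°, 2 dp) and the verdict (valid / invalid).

δ = 31.08°, valid

α = atan 0.5 = 26.57°;  2α = 53.13°
edge 0: e_0 = (-2.26, -0.64);  n_0 = (-0.2725, +0.9622)
edge 2: e_2 = (+3.52, +3.76);  n_2 = (+0.7300, -0.6834)
∠(n_0, n_2) = 148.92°
δ = |180° − 148.92°| = 31.08°
31.08° ≤ 2α = 53.13°  →  valid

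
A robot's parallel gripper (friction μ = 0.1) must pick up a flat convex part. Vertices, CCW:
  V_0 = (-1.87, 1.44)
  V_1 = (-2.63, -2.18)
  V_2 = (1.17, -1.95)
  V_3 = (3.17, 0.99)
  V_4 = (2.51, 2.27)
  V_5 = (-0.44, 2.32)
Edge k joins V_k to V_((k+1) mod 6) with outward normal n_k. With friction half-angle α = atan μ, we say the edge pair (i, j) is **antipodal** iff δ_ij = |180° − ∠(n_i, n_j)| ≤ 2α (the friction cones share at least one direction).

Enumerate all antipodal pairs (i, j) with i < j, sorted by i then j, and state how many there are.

α = atan 0.1 = 5.71°;  2α = 11.42°
n_0 = (-0.9787, +0.2055)
n_1 = (+0.0604, -0.9982)
n_2 = (+0.8268, -0.5625)
n_3 = (+0.8888, +0.4583)
n_4 = (+0.0169, +0.9999)
n_5 = (-0.5241, +0.8517)
  (0,1): δ = 74.68°  ·
  (0,2): δ = 22.37°  ·
  (0,3): δ = 39.13°  ·
  (0,4): δ = 100.89°  ·
  (0,5): δ = 133.46°  ·
  (1,2): δ = 127.69°  ·
  (1,3): δ = 66.19°  ·
  (1,4): δ = 4.43°  ✓
  (1,5): δ = 28.14°  ·
  (2,3): δ = 118.50°  ·
  (2,4): δ = 56.74°  ·
  (2,5): δ = 24.17°  ·
  (3,4): δ = 118.25°  ·
  (3,5): δ = 85.67°  ·
  (4,5): δ = 147.42°  ·
antipodal pairs: 1

count = 1; pairs: (1,4)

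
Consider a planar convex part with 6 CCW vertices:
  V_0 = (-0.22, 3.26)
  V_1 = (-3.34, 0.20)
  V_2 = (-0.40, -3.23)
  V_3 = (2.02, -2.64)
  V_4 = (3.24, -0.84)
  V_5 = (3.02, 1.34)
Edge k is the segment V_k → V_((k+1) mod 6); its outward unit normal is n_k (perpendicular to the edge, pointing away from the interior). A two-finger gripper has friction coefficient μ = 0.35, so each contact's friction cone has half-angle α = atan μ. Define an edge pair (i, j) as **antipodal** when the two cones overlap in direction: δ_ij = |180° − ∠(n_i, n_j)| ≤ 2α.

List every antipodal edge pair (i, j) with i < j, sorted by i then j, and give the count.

count = 4; pairs: (0,2), (0,3), (1,4), (1,5)

α = atan 0.35 = 19.29°;  2α = 38.58°
n_0 = (-0.7002, +0.7139)
n_1 = (-0.7593, -0.6508)
n_2 = (+0.2369, -0.9715)
n_3 = (+0.8278, -0.5611)
n_4 = (+0.9949, +0.1004)
n_5 = (+0.5098, +0.8603)
  (0,1): δ = 93.84°  ·
  (0,2): δ = 30.74°  ✓
  (0,3): δ = 11.43°  ✓
  (0,4): δ = 51.32°  ·
  (0,5): δ = 104.91°  ·
  (1,2): δ = 116.90°  ·
  (1,3): δ = 74.73°  ·
  (1,4): δ = 34.84°  ✓
  (1,5): δ = 18.75°  ✓
  (2,3): δ = 137.83°  ·
  (2,4): δ = 97.94°  ·
  (2,5): δ = 44.35°  ·
  (3,4): δ = 140.11°  ·
  (3,5): δ = 86.52°  ·
  (4,5): δ = 126.41°  ·
antipodal pairs: 4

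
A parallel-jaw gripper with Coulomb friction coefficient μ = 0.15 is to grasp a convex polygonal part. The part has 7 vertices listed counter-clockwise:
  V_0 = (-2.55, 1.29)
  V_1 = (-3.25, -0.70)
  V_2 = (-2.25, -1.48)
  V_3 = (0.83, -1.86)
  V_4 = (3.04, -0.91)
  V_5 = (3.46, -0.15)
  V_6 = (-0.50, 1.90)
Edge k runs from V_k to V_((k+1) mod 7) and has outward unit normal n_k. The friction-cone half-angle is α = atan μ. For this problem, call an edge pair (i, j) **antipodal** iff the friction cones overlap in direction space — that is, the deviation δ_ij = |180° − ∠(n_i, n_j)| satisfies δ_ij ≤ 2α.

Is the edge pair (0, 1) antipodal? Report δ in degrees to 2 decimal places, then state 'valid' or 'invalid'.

δ = 108.57°, invalid

α = atan 0.15 = 8.53°;  2α = 17.06°
edge 0: e_0 = (-0.70, -1.99);  n_0 = (-0.9433, +0.3318)
edge 1: e_1 = (+1.00, -0.78);  n_1 = (-0.6150, -0.7885)
∠(n_0, n_1) = 71.43°
δ = |180° − 71.43°| = 108.57°
108.57° > 2α = 17.06°  →  invalid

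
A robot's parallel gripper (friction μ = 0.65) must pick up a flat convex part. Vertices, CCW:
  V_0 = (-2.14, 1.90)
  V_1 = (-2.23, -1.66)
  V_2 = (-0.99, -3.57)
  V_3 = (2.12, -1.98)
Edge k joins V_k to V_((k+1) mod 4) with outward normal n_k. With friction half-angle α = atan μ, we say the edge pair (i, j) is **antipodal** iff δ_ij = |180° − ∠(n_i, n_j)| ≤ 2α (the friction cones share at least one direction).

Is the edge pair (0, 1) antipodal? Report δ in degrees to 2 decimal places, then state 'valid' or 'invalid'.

δ = 145.56°, invalid

α = atan 0.65 = 33.02°;  2α = 66.05°
edge 0: e_0 = (-0.09, -3.56);  n_0 = (-0.9997, +0.0253)
edge 1: e_1 = (+1.24, -1.91);  n_1 = (-0.8387, -0.5445)
∠(n_0, n_1) = 34.44°
δ = |180° − 34.44°| = 145.56°
145.56° > 2α = 66.05°  →  invalid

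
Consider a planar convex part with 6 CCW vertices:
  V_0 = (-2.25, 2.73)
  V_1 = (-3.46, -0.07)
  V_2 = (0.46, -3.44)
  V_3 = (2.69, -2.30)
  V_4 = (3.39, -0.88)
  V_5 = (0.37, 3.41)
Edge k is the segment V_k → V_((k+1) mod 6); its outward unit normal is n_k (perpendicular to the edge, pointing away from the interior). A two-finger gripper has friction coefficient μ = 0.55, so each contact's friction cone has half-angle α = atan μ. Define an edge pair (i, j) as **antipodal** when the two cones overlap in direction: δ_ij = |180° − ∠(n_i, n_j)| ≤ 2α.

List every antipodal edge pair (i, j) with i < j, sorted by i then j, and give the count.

count = 6; pairs: (0,2), (0,3), (1,4), (1,5), (2,5), (3,5)

α = atan 0.55 = 28.81°;  2α = 57.62°
n_0 = (-0.9180, +0.3967)
n_1 = (-0.6519, -0.7583)
n_2 = (+0.4552, -0.8904)
n_3 = (+0.8969, -0.4422)
n_4 = (+0.8177, +0.5756)
n_5 = (-0.2512, +0.9679)
  (0,1): δ = 107.31°  ·
  (0,2): δ = 39.55°  ✓
  (0,3): δ = 2.87°  ✓
  (0,4): δ = 58.52°  ·
  (0,5): δ = 127.92°  ·
  (1,2): δ = 112.24°  ·
  (1,3): δ = 75.56°  ·
  (1,4): δ = 14.17°  ✓
  (1,5): δ = 55.24°  ✓
  (2,3): δ = 143.32°  ·
  (2,4): δ = 81.93°  ·
  (2,5): δ = 12.53°  ✓
  (3,4): δ = 118.61°  ·
  (3,5): δ = 49.21°  ✓
  (4,5): δ = 110.59°  ·
antipodal pairs: 6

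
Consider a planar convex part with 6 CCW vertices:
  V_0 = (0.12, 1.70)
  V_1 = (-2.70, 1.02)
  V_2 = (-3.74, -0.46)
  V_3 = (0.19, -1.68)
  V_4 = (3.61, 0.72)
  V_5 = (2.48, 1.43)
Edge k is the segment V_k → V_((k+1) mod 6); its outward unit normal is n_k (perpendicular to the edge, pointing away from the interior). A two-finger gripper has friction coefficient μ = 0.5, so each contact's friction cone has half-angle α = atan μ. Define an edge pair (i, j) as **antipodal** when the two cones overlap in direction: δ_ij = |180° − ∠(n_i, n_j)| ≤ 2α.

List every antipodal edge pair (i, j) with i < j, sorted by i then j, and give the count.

α = atan 0.5 = 26.57°;  2α = 53.13°
n_0 = (-0.2344, +0.9721)
n_1 = (-0.8182, +0.5749)
n_2 = (-0.2965, -0.9550)
n_3 = (+0.5744, -0.8186)
n_4 = (+0.5320, +0.8467)
n_5 = (+0.1137, +0.9935)
  (0,1): δ = 138.65°  ·
  (0,2): δ = 30.80°  ✓
  (0,3): δ = 21.50°  ✓
  (0,4): δ = 134.30°  ·
  (0,5): δ = 159.92°  ·
  (1,2): δ = 72.15°  ·
  (1,3): δ = 19.84°  ✓
  (1,4): δ = 92.95°  ·
  (1,5): δ = 118.57°  ·
  (2,3): δ = 127.69°  ·
  (2,4): δ = 14.90°  ✓
  (2,5): δ = 10.72°  ✓
  (3,4): δ = 67.20°  ·
  (3,5): δ = 41.59°  ✓
  (4,5): δ = 154.38°  ·
antipodal pairs: 6

count = 6; pairs: (0,2), (0,3), (1,3), (2,4), (2,5), (3,5)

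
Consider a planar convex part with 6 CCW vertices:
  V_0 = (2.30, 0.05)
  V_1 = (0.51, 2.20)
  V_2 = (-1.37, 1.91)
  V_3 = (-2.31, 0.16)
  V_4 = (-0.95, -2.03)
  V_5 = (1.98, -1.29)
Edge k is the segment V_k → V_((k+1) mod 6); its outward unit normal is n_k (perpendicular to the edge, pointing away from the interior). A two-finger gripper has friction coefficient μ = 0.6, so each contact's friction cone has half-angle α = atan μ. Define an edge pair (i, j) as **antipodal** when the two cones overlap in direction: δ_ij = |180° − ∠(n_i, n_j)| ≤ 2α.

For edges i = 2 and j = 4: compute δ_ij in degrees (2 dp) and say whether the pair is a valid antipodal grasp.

α = atan 0.6 = 30.96°;  2α = 61.93°
edge 2: e_2 = (-0.94, -1.75);  n_2 = (-0.8810, +0.4732)
edge 4: e_4 = (+2.93, +0.74);  n_4 = (+0.2449, -0.9696)
∠(n_2, n_4) = 132.42°
δ = |180° − 132.42°| = 47.58°
47.58° ≤ 2α = 61.93°  →  valid

δ = 47.58°, valid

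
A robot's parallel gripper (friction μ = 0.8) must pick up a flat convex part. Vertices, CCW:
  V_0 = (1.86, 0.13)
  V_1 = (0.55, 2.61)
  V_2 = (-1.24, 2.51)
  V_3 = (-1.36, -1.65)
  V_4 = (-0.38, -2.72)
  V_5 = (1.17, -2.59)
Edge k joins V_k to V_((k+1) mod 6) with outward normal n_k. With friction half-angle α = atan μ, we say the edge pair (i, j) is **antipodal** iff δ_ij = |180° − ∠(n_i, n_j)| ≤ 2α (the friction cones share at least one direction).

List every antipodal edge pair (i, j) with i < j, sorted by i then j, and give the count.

α = atan 0.8 = 38.66°;  2α = 77.32°
n_0 = (+0.8842, +0.4671)
n_1 = (-0.0558, +0.9984)
n_2 = (-0.9996, +0.0288)
n_3 = (-0.7374, -0.6754)
n_4 = (+0.0836, -0.9965)
n_5 = (+0.9693, -0.2459)
  (0,1): δ = 114.65°  ·
  (0,2): δ = 29.50°  ✓
  (0,3): δ = 14.64°  ✓
  (0,4): δ = 66.95°  ✓
  (0,5): δ = 137.92°  ·
  (1,2): δ = 94.85°  ·
  (1,3): δ = 50.71°  ✓
  (1,4): δ = 1.60°  ✓
  (1,5): δ = 72.57°  ✓
  (2,3): δ = 135.86°  ·
  (2,4): δ = 83.55°  ·
  (2,5): δ = 12.58°  ✓
  (3,4): δ = 127.69°  ·
  (3,5): δ = 56.72°  ✓
  (4,5): δ = 109.03°  ·
antipodal pairs: 8

count = 8; pairs: (0,2), (0,3), (0,4), (1,3), (1,4), (1,5), (2,5), (3,5)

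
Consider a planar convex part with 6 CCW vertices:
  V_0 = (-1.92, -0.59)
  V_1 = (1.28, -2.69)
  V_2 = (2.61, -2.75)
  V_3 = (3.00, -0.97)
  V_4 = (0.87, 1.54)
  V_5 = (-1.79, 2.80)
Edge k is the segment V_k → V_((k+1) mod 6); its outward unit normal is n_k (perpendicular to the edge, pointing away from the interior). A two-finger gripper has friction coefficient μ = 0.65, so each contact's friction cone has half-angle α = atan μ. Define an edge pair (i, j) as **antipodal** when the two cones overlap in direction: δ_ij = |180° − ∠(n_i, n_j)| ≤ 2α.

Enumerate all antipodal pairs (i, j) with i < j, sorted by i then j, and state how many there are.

α = atan 0.65 = 33.02°;  2α = 66.05°
n_0 = (-0.5487, -0.8360)
n_1 = (-0.0451, -0.9990)
n_2 = (+0.9768, -0.2140)
n_3 = (+0.7625, +0.6470)
n_4 = (+0.4281, +0.9037)
n_5 = (-0.9993, +0.0383)
  (0,1): δ = 149.31°  ·
  (0,2): δ = 69.08°  ·
  (0,3): δ = 16.41°  ✓
  (0,4): δ = 7.93°  ✓
  (0,5): δ = 121.08°  ·
  (1,2): δ = 99.78°  ·
  (1,3): δ = 47.10°  ✓
  (1,4): δ = 22.76°  ✓
  (1,5): δ = 90.39°  ·
  (2,3): δ = 127.32°  ·
  (2,4): δ = 102.99°  ·
  (2,5): δ = 10.16°  ✓
  (3,4): δ = 155.66°  ·
  (3,5): δ = 42.51°  ✓
  (4,5): δ = 66.85°  ·
antipodal pairs: 6

count = 6; pairs: (0,3), (0,4), (1,3), (1,4), (2,5), (3,5)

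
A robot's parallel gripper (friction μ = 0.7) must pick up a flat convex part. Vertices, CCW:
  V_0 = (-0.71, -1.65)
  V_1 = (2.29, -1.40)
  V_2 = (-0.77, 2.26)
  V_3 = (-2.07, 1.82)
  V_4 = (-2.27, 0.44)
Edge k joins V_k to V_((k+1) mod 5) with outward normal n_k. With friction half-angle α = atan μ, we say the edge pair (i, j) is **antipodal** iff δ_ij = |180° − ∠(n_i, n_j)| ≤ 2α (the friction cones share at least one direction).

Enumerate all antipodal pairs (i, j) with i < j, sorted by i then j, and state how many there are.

count = 4; pairs: (0,1), (0,2), (1,3), (1,4)

α = atan 0.7 = 34.99°;  2α = 69.98°
n_0 = (+0.0830, -0.9965)
n_1 = (+0.7672, +0.6414)
n_2 = (-0.3206, +0.9472)
n_3 = (-0.9897, +0.1434)
n_4 = (-0.8014, -0.5982)
  (0,1): δ = 54.87°  ✓
  (0,2): δ = 13.94°  ✓
  (0,3): δ = 76.99°  ·
  (0,4): δ = 121.97°  ·
  (1,2): δ = 111.20°  ·
  (1,3): δ = 48.14°  ✓
  (1,4): δ = 3.16°  ✓
  (2,3): δ = 116.95°  ·
  (2,4): δ = 71.96°  ·
  (3,4): δ = 135.02°  ·
antipodal pairs: 4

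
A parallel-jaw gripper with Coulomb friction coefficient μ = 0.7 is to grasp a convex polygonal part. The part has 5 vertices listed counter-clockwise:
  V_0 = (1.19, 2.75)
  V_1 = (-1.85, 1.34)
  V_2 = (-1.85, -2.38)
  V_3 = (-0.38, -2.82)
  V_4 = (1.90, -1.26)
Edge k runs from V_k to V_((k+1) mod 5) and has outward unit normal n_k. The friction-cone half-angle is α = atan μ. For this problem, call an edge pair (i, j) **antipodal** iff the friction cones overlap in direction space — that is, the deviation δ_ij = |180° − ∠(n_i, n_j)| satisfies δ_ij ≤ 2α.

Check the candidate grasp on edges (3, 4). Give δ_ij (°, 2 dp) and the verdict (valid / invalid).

δ = 114.34°, invalid

α = atan 0.7 = 34.99°;  2α = 69.98°
edge 3: e_3 = (+2.28, +1.56);  n_3 = (+0.5647, -0.8253)
edge 4: e_4 = (-0.71, +4.01);  n_4 = (+0.9847, +0.1743)
∠(n_3, n_4) = 65.66°
δ = |180° − 65.66°| = 114.34°
114.34° > 2α = 69.98°  →  invalid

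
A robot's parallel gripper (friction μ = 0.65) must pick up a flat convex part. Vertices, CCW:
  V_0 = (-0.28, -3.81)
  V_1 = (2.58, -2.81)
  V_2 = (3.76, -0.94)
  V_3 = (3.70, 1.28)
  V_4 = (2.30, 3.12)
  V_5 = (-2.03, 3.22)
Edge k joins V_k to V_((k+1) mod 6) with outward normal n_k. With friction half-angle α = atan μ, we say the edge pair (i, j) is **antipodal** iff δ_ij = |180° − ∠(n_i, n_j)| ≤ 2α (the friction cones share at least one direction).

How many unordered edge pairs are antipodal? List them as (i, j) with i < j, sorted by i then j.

α = atan 0.65 = 33.02°;  2α = 66.05°
n_0 = (+0.3301, -0.9440)
n_1 = (+0.8457, -0.5337)
n_2 = (+0.9996, +0.0270)
n_3 = (+0.7958, +0.6055)
n_4 = (+0.0231, +0.9997)
n_5 = (-0.9704, -0.2416)
  (0,1): δ = 141.52°  ·
  (0,2): δ = 107.72°  ·
  (0,3): δ = 72.01°  ·
  (0,4): δ = 20.60°  ✓
  (0,5): δ = 84.71°  ·
  (1,2): δ = 146.20°  ·
  (1,3): δ = 110.48°  ·
  (1,4): δ = 59.07°  ✓
  (1,5): δ = 46.23°  ✓
  (2,3): δ = 144.28°  ·
  (2,4): δ = 92.87°  ·
  (2,5): δ = 12.43°  ✓
  (3,4): δ = 128.59°  ·
  (3,5): δ = 23.29°  ✓
  (4,5): δ = 74.70°  ·
antipodal pairs: 5

count = 5; pairs: (0,4), (1,4), (1,5), (2,5), (3,5)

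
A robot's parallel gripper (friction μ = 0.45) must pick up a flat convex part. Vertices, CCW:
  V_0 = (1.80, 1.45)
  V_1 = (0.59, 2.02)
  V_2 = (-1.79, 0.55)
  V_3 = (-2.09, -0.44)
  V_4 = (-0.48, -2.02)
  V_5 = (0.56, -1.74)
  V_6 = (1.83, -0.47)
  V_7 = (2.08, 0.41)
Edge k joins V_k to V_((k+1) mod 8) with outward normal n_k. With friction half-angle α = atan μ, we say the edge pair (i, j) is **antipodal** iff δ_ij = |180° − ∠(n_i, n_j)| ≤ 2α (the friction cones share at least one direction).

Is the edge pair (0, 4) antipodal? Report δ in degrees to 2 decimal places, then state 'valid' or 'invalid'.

α = atan 0.45 = 24.23°;  2α = 48.46°
edge 0: e_0 = (-1.21, +0.57);  n_0 = (+0.4262, +0.9046)
edge 4: e_4 = (+1.04, +0.28);  n_4 = (+0.2600, -0.9656)
∠(n_0, n_4) = 139.71°
δ = |180° − 139.71°| = 40.29°
40.29° ≤ 2α = 48.46°  →  valid

δ = 40.29°, valid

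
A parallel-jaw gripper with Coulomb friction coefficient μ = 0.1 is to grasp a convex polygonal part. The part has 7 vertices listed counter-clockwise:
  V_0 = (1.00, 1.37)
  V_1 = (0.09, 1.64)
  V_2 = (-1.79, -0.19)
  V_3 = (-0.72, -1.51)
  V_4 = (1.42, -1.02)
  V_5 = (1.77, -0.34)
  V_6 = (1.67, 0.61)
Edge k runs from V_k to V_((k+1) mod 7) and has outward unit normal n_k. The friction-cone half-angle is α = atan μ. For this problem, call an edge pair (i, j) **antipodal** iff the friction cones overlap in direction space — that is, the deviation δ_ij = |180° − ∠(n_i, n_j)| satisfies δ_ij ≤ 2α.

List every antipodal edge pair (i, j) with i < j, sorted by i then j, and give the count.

count = 1; pairs: (2,6)

α = atan 0.1 = 5.71°;  2α = 11.42°
n_0 = (+0.2844, +0.9587)
n_1 = (-0.6975, +0.7166)
n_2 = (-0.7768, -0.6297)
n_3 = (+0.2232, -0.9748)
n_4 = (+0.8891, -0.4576)
n_5 = (+0.9945, +0.1047)
n_6 = (+0.7501, +0.6613)
  (0,1): δ = 119.25°  ·
  (0,2): δ = 34.45°  ·
  (0,3): δ = 29.42°  ·
  (0,4): δ = 79.29°  ·
  (0,5): δ = 112.53°  ·
  (0,6): δ = 147.92°  ·
  (1,2): δ = 95.20°  ·
  (1,3): δ = 31.33°  ·
  (1,4): δ = 18.54°  ·
  (1,5): δ = 51.78°  ·
  (1,6): δ = 87.17°  ·
  (2,3): δ = 116.13°  ·
  (2,4): δ = 66.26°  ·
  (2,5): δ = 33.02°  ·
  (2,6): δ = 2.37°  ✓
  (3,4): δ = 130.13°  ·
  (3,5): δ = 96.89°  ·
  (3,6): δ = 61.50°  ·
  (4,5): δ = 146.76°  ·
  (4,6): δ = 111.37°  ·
  (5,6): δ = 144.61°  ·
antipodal pairs: 1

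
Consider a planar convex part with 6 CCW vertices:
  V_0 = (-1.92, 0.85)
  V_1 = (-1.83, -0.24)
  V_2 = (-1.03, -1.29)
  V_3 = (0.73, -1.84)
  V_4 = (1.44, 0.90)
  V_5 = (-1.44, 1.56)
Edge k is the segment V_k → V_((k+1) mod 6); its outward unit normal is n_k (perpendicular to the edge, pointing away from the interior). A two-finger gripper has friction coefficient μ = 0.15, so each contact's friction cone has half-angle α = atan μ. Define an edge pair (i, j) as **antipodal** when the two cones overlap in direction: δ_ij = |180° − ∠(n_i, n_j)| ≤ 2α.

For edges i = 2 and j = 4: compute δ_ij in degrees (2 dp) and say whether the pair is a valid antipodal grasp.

δ = 4.45°, valid

α = atan 0.15 = 8.53°;  2α = 17.06°
edge 2: e_2 = (+1.76, -0.55);  n_2 = (-0.2983, -0.9545)
edge 4: e_4 = (-2.88, +0.66);  n_4 = (+0.2234, +0.9747)
∠(n_2, n_4) = 175.55°
δ = |180° − 175.55°| = 4.45°
4.45° ≤ 2α = 17.06°  →  valid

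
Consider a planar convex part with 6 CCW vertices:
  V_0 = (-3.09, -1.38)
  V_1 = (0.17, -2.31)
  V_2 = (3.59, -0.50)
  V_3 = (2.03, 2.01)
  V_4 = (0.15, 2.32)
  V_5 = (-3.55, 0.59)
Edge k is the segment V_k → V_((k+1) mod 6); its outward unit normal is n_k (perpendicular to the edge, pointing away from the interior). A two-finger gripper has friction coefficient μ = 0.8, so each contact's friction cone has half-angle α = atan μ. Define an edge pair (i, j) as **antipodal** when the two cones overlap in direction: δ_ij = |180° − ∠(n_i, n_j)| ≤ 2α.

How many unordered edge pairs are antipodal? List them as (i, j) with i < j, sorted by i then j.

α = atan 0.8 = 38.66°;  2α = 77.32°
n_0 = (-0.2743, -0.9616)
n_1 = (+0.4678, -0.8839)
n_2 = (+0.8493, +0.5279)
n_3 = (+0.1627, +0.9867)
n_4 = (-0.4236, +0.9059)
n_5 = (-0.9738, -0.2274)
  (0,1): δ = 136.19°  ·
  (0,2): δ = 42.22°  ✓
  (0,3): δ = 6.56°  ✓
  (0,4): δ = 40.98°  ✓
  (0,5): δ = 119.07°  ·
  (1,2): δ = 86.03°  ·
  (1,3): δ = 37.25°  ✓
  (1,4): δ = 2.83°  ✓
  (1,5): δ = 75.25°  ✓
  (2,3): δ = 131.22°  ·
  (2,4): δ = 96.80°  ·
  (2,5): δ = 18.72°  ✓
  (3,4): δ = 145.58°  ·
  (3,5): δ = 67.49°  ✓
  (4,5): δ = 101.92°  ·
antipodal pairs: 8

count = 8; pairs: (0,2), (0,3), (0,4), (1,3), (1,4), (1,5), (2,5), (3,5)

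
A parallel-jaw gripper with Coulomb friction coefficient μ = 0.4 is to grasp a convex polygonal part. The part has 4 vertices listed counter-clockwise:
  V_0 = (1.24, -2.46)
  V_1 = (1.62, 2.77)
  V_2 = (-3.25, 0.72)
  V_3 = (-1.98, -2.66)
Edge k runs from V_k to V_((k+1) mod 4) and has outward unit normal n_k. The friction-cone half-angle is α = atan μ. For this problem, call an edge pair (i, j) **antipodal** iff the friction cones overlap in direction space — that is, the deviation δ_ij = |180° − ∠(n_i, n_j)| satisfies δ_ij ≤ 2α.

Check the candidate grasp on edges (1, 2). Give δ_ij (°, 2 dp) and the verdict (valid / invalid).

δ = 92.24°, invalid

α = atan 0.4 = 21.80°;  2α = 43.60°
edge 1: e_1 = (-4.87, -2.05);  n_1 = (-0.3880, +0.9217)
edge 2: e_2 = (+1.27, -3.38);  n_2 = (-0.9361, -0.3517)
∠(n_1, n_2) = 87.76°
δ = |180° − 87.76°| = 92.24°
92.24° > 2α = 43.60°  →  invalid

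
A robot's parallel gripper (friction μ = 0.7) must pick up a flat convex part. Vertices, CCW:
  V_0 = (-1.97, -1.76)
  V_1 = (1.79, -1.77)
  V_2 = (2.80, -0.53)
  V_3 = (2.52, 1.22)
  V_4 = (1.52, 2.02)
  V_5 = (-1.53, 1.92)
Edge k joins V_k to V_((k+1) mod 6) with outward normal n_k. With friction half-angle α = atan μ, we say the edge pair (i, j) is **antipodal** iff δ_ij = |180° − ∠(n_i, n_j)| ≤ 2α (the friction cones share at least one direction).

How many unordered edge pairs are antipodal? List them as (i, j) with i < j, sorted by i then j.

α = atan 0.7 = 34.99°;  2α = 69.98°
n_0 = (-0.0027, -1.0000)
n_1 = (+0.7753, -0.6315)
n_2 = (+0.9874, +0.1580)
n_3 = (+0.6247, +0.7809)
n_4 = (-0.0328, +0.9995)
n_5 = (-0.9929, +0.1187)
  (0,1): δ = 129.01°  ·
  (0,2): δ = 80.76°  ·
  (0,3): δ = 38.51°  ✓
  (0,4): δ = 2.03°  ✓
  (0,5): δ = 83.33°  ·
  (1,2): δ = 131.75°  ·
  (1,3): δ = 89.50°  ·
  (1,4): δ = 48.96°  ✓
  (1,5): δ = 32.35°  ✓
  (2,3): δ = 137.75°  ·
  (2,4): δ = 97.21°  ·
  (2,5): δ = 15.91°  ✓
  (3,4): δ = 139.46°  ·
  (3,5): δ = 58.16°  ✓
  (4,5): δ = 98.70°  ·
antipodal pairs: 6

count = 6; pairs: (0,3), (0,4), (1,4), (1,5), (2,5), (3,5)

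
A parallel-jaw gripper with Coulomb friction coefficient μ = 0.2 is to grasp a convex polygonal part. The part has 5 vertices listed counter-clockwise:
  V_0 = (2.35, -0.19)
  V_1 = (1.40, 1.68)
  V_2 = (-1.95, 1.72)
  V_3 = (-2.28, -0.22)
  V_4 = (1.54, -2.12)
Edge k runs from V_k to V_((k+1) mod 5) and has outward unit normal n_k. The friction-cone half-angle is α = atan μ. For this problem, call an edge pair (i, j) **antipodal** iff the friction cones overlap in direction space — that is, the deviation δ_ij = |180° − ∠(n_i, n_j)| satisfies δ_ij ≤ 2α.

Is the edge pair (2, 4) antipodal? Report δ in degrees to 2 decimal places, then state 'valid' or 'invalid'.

α = atan 0.2 = 11.31°;  2α = 22.62°
edge 2: e_2 = (-0.33, -1.94);  n_2 = (-0.9858, +0.1677)
edge 4: e_4 = (+0.81, +1.93);  n_4 = (+0.9221, -0.3870)
∠(n_2, n_4) = 166.89°
δ = |180° − 166.89°| = 13.11°
13.11° ≤ 2α = 22.62°  →  valid

δ = 13.11°, valid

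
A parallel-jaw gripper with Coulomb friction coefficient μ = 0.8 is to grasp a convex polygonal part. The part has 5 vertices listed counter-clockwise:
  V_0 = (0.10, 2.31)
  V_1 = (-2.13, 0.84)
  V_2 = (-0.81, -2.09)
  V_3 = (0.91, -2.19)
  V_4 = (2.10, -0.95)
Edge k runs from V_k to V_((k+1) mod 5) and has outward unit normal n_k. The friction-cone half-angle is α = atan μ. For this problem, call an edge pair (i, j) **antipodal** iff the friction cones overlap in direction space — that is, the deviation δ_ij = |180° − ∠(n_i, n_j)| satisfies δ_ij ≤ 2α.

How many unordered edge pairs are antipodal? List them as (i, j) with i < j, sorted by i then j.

count = 5; pairs: (0,2), (0,3), (1,3), (1,4), (2,4)

α = atan 0.8 = 38.66°;  2α = 77.32°
n_0 = (-0.5504, +0.8349)
n_1 = (-0.9117, -0.4108)
n_2 = (-0.0580, -0.9983)
n_3 = (+0.7215, -0.6924)
n_4 = (+0.8524, +0.5229)
  (0,1): δ = 99.14°  ·
  (0,2): δ = 36.72°  ✓
  (0,3): δ = 12.79°  ✓
  (0,4): δ = 88.14°  ·
  (1,2): δ = 117.58°  ·
  (1,3): δ = 68.07°  ✓
  (1,4): δ = 7.28°  ✓
  (2,3): δ = 130.49°  ·
  (2,4): δ = 55.14°  ✓
  (3,4): δ = 104.65°  ·
antipodal pairs: 5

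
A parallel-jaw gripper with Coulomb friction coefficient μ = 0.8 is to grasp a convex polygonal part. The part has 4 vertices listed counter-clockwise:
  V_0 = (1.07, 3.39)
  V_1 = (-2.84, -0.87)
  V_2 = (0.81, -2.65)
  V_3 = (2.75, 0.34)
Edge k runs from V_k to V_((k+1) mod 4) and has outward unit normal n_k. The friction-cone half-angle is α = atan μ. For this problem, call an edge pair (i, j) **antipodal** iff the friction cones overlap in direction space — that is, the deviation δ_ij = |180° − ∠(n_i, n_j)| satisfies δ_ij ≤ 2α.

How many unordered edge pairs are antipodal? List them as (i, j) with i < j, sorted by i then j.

α = atan 0.8 = 38.66°;  2α = 77.32°
n_0 = (-0.7367, +0.6762)
n_1 = (-0.4383, -0.8988)
n_2 = (+0.8389, -0.5443)
n_3 = (+0.8759, +0.4825)
  (0,1): δ = 73.45°  ✓
  (0,2): δ = 9.57°  ✓
  (0,3): δ = 71.39°  ✓
  (1,2): δ = 96.98°  ·
  (1,3): δ = 35.16°  ✓
  (2,3): δ = 118.18°  ·
antipodal pairs: 4

count = 4; pairs: (0,1), (0,2), (0,3), (1,3)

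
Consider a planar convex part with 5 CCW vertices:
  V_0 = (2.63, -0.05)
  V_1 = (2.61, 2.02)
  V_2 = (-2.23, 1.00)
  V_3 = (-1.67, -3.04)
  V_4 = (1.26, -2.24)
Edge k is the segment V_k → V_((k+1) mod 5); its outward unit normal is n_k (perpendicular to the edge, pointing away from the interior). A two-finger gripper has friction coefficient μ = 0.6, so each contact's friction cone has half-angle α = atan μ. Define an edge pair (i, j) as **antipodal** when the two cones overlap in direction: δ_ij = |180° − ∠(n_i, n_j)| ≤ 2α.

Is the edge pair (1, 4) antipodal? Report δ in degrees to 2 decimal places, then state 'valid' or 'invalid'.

α = atan 0.6 = 30.96°;  2α = 61.93°
edge 1: e_1 = (-4.84, -1.02);  n_1 = (-0.2062, +0.9785)
edge 4: e_4 = (+1.37, +2.19);  n_4 = (+0.8478, -0.5303)
∠(n_1, n_4) = 133.93°
δ = |180° − 133.93°| = 46.07°
46.07° ≤ 2α = 61.93°  →  valid

δ = 46.07°, valid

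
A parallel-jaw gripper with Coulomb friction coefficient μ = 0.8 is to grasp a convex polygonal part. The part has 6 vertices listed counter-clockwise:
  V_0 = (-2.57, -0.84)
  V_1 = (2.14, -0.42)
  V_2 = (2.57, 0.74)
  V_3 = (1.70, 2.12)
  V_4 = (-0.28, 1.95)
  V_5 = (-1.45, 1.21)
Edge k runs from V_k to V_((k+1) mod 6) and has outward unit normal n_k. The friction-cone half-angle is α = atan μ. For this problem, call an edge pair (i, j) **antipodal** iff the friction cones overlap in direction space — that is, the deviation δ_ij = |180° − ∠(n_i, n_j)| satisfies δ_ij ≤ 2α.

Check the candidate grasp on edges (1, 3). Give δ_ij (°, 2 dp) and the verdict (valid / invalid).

δ = 64.75°, valid

α = atan 0.8 = 38.66°;  2α = 77.32°
edge 1: e_1 = (+0.43, +1.16);  n_1 = (+0.9377, -0.3476)
edge 3: e_3 = (-1.98, -0.17);  n_3 = (-0.0855, +0.9963)
∠(n_1, n_3) = 115.25°
δ = |180° − 115.25°| = 64.75°
64.75° ≤ 2α = 77.32°  →  valid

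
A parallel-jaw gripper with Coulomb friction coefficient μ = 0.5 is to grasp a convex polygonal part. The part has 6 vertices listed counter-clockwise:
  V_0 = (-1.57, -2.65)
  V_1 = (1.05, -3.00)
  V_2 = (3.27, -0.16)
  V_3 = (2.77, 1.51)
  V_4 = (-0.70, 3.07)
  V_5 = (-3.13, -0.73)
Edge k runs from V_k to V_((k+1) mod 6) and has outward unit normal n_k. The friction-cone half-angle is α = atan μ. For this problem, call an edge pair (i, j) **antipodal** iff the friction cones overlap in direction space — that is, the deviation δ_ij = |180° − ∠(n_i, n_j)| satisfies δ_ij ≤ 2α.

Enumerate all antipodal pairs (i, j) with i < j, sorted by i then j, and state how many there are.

α = atan 0.5 = 26.57°;  2α = 53.13°
n_0 = (-0.1324, -0.9912)
n_1 = (+0.7879, -0.6159)
n_2 = (+0.9580, +0.2868)
n_3 = (+0.4100, +0.9121)
n_4 = (-0.8425, +0.5387)
n_5 = (-0.7761, -0.6306)
  (0,1): δ = 120.41°  ·
  (0,2): δ = 65.72°  ·
  (0,3): δ = 16.60°  ✓
  (0,4): δ = 65.01°  ·
  (0,5): δ = 136.70°  ·
  (1,2): δ = 125.32°  ·
  (1,3): δ = 76.19°  ·
  (1,4): δ = 5.42°  ✓
  (1,5): δ = 77.11°  ·
  (2,3): δ = 130.87°  ·
  (2,4): δ = 49.27°  ✓
  (2,5): δ = 22.43°  ✓
  (3,4): δ = 98.39°  ·
  (3,5): δ = 26.70°  ✓
  (4,5): δ = 108.31°  ·
antipodal pairs: 5

count = 5; pairs: (0,3), (1,4), (2,4), (2,5), (3,5)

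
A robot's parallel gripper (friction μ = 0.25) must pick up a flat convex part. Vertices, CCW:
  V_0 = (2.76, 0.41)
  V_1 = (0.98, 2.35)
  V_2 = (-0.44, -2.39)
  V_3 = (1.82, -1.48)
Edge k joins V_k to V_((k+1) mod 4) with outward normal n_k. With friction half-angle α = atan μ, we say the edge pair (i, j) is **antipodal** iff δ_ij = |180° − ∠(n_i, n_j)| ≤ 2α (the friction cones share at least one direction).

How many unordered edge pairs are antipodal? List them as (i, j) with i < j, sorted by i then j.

count = 1; pairs: (1,3)

α = atan 0.25 = 14.04°;  2α = 28.07°
n_0 = (+0.7368, +0.6761)
n_1 = (-0.9579, +0.2870)
n_2 = (+0.3735, -0.9276)
n_3 = (+0.8954, -0.4453)
  (0,1): δ = 59.21°  ·
  (0,2): δ = 69.40°  ·
  (0,3): δ = 111.02°  ·
  (1,2): δ = 51.39°  ·
  (1,3): δ = 9.77°  ✓
  (2,3): δ = 138.38°  ·
antipodal pairs: 1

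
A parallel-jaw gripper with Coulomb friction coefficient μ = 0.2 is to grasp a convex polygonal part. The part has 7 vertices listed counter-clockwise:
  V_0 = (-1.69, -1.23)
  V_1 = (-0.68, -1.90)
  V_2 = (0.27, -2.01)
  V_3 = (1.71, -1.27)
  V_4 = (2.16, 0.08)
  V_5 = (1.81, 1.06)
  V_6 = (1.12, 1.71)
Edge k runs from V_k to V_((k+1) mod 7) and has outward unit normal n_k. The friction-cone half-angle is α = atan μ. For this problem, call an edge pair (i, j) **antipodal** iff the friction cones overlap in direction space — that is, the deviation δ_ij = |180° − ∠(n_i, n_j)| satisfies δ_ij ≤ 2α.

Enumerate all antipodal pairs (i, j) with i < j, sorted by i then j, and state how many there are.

count = 2; pairs: (0,5), (2,6)

α = atan 0.2 = 11.31°;  2α = 22.62°
n_0 = (-0.5528, -0.8333)
n_1 = (-0.1150, -0.9934)
n_2 = (+0.4571, -0.8894)
n_3 = (+0.9487, -0.3162)
n_4 = (+0.9417, +0.3363)
n_5 = (+0.6857, +0.7279)
n_6 = (-0.7229, +0.6909)
  (0,1): δ = 153.05°  ·
  (0,2): δ = 119.24°  ·
  (0,3): δ = 74.88°  ·
  (0,4): δ = 36.79°  ·
  (0,5): δ = 9.73°  ✓
  (0,6): δ = 79.85°  ·
  (1,2): δ = 146.20°  ·
  (1,3): δ = 101.83°  ·
  (1,4): δ = 63.74°  ·
  (1,5): δ = 36.69°  ·
  (1,6): δ = 52.90°  ·
  (2,3): δ = 135.63°  ·
  (2,4): δ = 97.54°  ·
  (2,5): δ = 70.49°  ·
  (2,6): δ = 19.10°  ✓
  (3,4): δ = 141.91°  ·
  (3,5): δ = 114.86°  ·
  (3,6): δ = 25.27°  ·
  (4,5): δ = 152.94°  ·
  (4,6): δ = 63.36°  ·
  (5,6): δ = 90.41°  ·
antipodal pairs: 2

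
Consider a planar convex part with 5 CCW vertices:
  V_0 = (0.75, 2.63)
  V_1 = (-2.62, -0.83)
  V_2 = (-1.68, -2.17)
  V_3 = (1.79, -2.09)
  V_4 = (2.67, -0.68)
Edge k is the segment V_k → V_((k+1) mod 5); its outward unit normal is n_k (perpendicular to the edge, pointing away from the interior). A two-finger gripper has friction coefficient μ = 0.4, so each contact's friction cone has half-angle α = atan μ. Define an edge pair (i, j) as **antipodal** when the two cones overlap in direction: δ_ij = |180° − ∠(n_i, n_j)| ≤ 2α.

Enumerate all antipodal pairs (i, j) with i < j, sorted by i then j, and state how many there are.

α = atan 0.4 = 21.80°;  2α = 43.60°
n_0 = (-0.7164, +0.6977)
n_1 = (-0.8187, -0.5743)
n_2 = (+0.0230, -0.9997)
n_3 = (+0.8483, -0.5295)
n_4 = (+0.8650, +0.5018)
  (0,1): δ = 100.71°  ·
  (0,2): δ = 44.43°  ·
  (0,3): δ = 12.28°  ✓
  (0,4): δ = 74.36°  ·
  (1,2): δ = 123.73°  ·
  (1,3): δ = 67.02°  ·
  (1,4): δ = 4.93°  ✓
  (2,3): δ = 123.29°  ·
  (2,4): δ = 61.20°  ·
  (3,4): δ = 117.91°  ·
antipodal pairs: 2

count = 2; pairs: (0,3), (1,4)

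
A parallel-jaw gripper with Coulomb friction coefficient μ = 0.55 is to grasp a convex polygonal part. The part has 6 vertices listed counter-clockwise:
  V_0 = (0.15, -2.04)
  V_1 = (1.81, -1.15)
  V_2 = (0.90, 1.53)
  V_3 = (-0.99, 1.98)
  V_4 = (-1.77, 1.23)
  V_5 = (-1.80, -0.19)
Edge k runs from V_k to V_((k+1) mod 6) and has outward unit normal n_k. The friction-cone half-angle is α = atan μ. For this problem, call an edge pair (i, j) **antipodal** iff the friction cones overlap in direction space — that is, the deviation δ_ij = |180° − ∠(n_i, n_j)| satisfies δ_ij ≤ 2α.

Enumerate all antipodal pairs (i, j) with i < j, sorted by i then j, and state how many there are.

α = atan 0.55 = 28.81°;  2α = 57.62°
n_0 = (+0.4725, -0.8813)
n_1 = (+0.9469, +0.3215)
n_2 = (+0.2316, +0.9728)
n_3 = (-0.6931, +0.7208)
n_4 = (-0.9998, +0.0211)
n_5 = (-0.6883, -0.7255)
  (0,1): δ = 99.44°  ·
  (0,2): δ = 41.59°  ✓
  (0,3): δ = 15.68°  ✓
  (0,4): δ = 60.59°  ·
  (0,5): δ = 108.31°  ·
  (1,2): δ = 122.15°  ·
  (1,3): δ = 64.88°  ·
  (1,4): δ = 19.97°  ✓
  (1,5): δ = 27.75°  ✓
  (2,3): δ = 122.73°  ·
  (2,4): δ = 77.82°  ·
  (2,5): δ = 30.10°  ✓
  (3,4): δ = 135.09°  ·
  (3,5): δ = 87.37°  ·
  (4,5): δ = 132.28°  ·
antipodal pairs: 5

count = 5; pairs: (0,2), (0,3), (1,4), (1,5), (2,5)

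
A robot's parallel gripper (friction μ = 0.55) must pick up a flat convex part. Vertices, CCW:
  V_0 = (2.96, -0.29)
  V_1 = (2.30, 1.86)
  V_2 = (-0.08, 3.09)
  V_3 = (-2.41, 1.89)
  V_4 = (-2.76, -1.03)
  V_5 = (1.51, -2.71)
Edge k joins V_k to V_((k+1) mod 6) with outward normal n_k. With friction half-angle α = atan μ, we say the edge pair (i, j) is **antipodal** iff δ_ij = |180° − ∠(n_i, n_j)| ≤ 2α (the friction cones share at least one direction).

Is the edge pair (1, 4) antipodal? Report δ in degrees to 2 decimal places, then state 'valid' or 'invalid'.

α = atan 0.55 = 28.81°;  2α = 57.62°
edge 1: e_1 = (-2.38, +1.23);  n_1 = (+0.4591, +0.8884)
edge 4: e_4 = (+4.27, -1.68);  n_4 = (-0.3661, -0.9306)
∠(n_1, n_4) = 174.15°
δ = |180° − 174.15°| = 5.85°
5.85° ≤ 2α = 57.62°  →  valid

δ = 5.85°, valid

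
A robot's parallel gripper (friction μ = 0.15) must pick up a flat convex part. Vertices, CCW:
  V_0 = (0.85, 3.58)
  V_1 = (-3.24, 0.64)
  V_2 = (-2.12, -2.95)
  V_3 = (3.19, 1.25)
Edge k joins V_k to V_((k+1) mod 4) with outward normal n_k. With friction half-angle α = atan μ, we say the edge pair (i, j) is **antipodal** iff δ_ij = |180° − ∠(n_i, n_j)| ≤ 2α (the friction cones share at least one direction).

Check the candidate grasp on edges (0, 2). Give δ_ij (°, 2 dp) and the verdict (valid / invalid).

δ = 2.63°, valid

α = atan 0.15 = 8.53°;  2α = 17.06°
edge 0: e_0 = (-4.09, -2.94);  n_0 = (-0.5837, +0.8120)
edge 2: e_2 = (+5.31, +4.20);  n_2 = (+0.6204, -0.7843)
∠(n_0, n_2) = 177.37°
δ = |180° − 177.37°| = 2.63°
2.63° ≤ 2α = 17.06°  →  valid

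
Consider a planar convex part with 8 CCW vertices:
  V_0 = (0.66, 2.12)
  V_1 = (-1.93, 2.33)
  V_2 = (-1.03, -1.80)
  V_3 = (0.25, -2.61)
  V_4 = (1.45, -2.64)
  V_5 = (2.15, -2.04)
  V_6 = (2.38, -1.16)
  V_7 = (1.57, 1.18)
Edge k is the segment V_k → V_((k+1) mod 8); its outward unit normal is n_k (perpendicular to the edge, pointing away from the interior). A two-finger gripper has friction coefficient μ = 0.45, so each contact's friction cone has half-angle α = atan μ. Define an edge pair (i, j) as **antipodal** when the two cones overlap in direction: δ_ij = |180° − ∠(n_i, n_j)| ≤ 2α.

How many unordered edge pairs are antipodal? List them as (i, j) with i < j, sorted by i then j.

count = 9; pairs: (0,2), (0,3), (0,4), (1,5), (1,6), (1,7), (2,6), (2,7), (3,7)

α = atan 0.45 = 24.23°;  2α = 48.46°
n_0 = (+0.0808, +0.9967)
n_1 = (-0.9771, -0.2129)
n_2 = (-0.5347, -0.8450)
n_3 = (-0.0250, -0.9997)
n_4 = (+0.6508, -0.7593)
n_5 = (+0.9675, -0.2529)
n_6 = (+0.9450, +0.3271)
n_7 = (+0.7185, +0.6955)
  (0,1): δ = 73.07°  ·
  (0,2): δ = 27.69°  ✓
  (0,3): δ = 3.20°  ✓
  (0,4): δ = 45.24°  ✓
  (0,5): δ = 79.99°  ·
  (0,6): δ = 113.73°  ·
  (0,7): δ = 138.71°  ·
  (1,2): δ = 134.62°  ·
  (1,3): δ = 103.73°  ·
  (1,4): δ = 61.69°  ·
  (1,5): δ = 26.94°  ✓
  (1,6): δ = 6.80°  ✓
  (1,7): δ = 31.78°  ✓
  (2,3): δ = 149.11°  ·
  (2,4): δ = 107.07°  ·
  (2,5): δ = 72.32°  ·
  (2,6): δ = 38.58°  ✓
  (2,7): δ = 13.60°  ✓
  (3,4): δ = 137.97°  ·
  (3,5): δ = 103.22°  ·
  (3,6): δ = 69.47°  ·
  (3,7): δ = 44.50°  ✓
  (4,5): δ = 145.25°  ·
  (4,6): δ = 111.51°  ·
  (4,7): δ = 86.53°  ·
  (5,6): δ = 146.26°  ·
  (5,7): δ = 121.28°  ·
  (6,7): δ = 155.02°  ·
antipodal pairs: 9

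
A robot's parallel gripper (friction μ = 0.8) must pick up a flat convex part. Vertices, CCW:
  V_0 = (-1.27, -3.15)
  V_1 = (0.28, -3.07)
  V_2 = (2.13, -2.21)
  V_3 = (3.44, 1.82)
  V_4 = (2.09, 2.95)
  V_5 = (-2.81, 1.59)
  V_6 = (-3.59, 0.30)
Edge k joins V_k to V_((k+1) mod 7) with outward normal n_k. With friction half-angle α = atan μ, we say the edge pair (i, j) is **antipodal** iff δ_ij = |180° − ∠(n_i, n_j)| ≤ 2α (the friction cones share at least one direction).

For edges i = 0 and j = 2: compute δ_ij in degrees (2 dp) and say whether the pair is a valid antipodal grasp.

α = atan 0.8 = 38.66°;  2α = 77.32°
edge 0: e_0 = (+1.55, +0.08);  n_0 = (+0.0515, -0.9987)
edge 2: e_2 = (+1.31, +4.03);  n_2 = (+0.9510, -0.3091)
∠(n_0, n_2) = 69.04°
δ = |180° − 69.04°| = 110.96°
110.96° > 2α = 77.32°  →  invalid

δ = 110.96°, invalid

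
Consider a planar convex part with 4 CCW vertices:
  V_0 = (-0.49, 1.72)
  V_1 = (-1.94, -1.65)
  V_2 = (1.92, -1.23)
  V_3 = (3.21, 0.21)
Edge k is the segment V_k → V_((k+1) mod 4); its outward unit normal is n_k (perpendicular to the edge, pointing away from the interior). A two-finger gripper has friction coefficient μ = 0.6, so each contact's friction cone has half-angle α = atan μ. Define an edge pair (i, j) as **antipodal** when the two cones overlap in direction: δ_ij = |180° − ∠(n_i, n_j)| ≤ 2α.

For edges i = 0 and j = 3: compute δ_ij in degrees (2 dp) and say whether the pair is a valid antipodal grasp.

δ = 91.08°, invalid

α = atan 0.6 = 30.96°;  2α = 61.93°
edge 0: e_0 = (-1.45, -3.37);  n_0 = (-0.9186, +0.3952)
edge 3: e_3 = (-3.70, +1.51);  n_3 = (+0.3779, +0.9259)
∠(n_0, n_3) = 88.92°
δ = |180° − 88.92°| = 91.08°
91.08° > 2α = 61.93°  →  invalid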